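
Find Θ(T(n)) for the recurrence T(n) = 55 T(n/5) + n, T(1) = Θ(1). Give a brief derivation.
T(n) = Θ(n^(log_5 55))

Master theorem: compare f(n) = n to n^(log_5 55) where log_5 55 ≈ 2.490. Since 1 < log_5 55, we have f(n) = O(n^(log_5 55 − ε)) for some ε > 0 — Case 1. Hence T(n) = Θ(n^(log_5 55)).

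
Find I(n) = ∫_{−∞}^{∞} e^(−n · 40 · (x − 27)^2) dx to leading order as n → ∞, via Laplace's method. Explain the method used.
I(n) = sqrt(π/(40n))

Here φ(x) = 40 · (x − 27)^2 has its unique minimum at x* = 27 with φ(x*) = 0 and φ''(x*) = 80. Laplace's method gives
  I(n) ~ e^(−n φ(x*)) · sqrt(2π / (n · φ''(x*))) = sqrt(2π / (80n)) = sqrt(π/(40n)).
This is exact: substituting u = (x − 27)·sqrt(40n) gives I(n) = (1/sqrt(40n)) ∫_{−∞}^{∞} e^(−u^2) du = sqrt(π/(40n)).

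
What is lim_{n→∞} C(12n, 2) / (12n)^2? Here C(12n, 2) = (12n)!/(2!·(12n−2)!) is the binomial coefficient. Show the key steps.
lim = 1/2! = 1/2

With N = 12n → ∞: C(N, 2) / N^2 = [N(N−1)…(N−1)] / (2! · N^2) = (1/2!) · 1 · (1 − 1/(12n)). Each factor → 1 as N → ∞, so the limit is 1/2! = 1/2.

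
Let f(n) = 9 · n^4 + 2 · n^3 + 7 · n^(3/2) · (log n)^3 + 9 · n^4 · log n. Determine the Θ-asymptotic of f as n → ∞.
f(n) ∈ Θ(n^4 · log n)

Compare the terms by growth order. For large n, n^a · (log n)^b dominates n^a' · (log n)^b' iff a > a', or (a = a' and b > b'). Ranking the 4 terms shows the dominant one is 9 · n^4 · log n. Hence f(n) ∈ Θ(n^4 · log n).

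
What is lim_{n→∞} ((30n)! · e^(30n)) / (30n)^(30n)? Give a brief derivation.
lim = ∞

Stirling: (30n)! ~ sqrt(2π·30n) · (30n/e)^(30n). Hence
  (30n)! · e^(30n) / (30n)^(30n) ~ sqrt(2π·30n) = sqrt(2π·30) · sqrt(n) → ∞.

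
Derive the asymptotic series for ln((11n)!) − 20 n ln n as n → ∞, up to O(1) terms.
ln((11n)!) − 20 n ln n = −9 n ln n + 11(ln 11 − 1) n + (1/2) ln(2π·11n) + O(1/n)

Stirling: ln((11n)!) = 11n ln(11n) − 11n + (1/2) ln(2π·11n) + O(1/n).
Expand 11n ln(11n) = 11n (ln n + ln 11) = 11n ln n + 11n ln 11.
Subtract 20n ln n: leading term is (11 − 20) n ln n = −9 n ln n. The next term is 11n ln 11 − 11n = 11(ln 11 − 1) n. Then the (1/2) ln(2π·11n) correction.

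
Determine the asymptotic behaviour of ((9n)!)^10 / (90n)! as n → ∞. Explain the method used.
((9n)!)^10/(90n)! ~ ((2π·9n)^(9/2) / sqrt(10)) · 10^(−10·9n)  →  0

Write N = 9n. Stirling: N! ~ sqrt(2π N)(N/e)^N and (10N)! ~ sqrt(2π·10N)·(10N/e)^(10N).
  (N!)^10/(10N)! ~ (2π N)^(10/2) (N/e)^(10N) / [sqrt(2π·10N) (10N/e)^(10N)]
     = (2π N)^(10/2) / sqrt(2π·10N) · (N/(10N))^(10N)
     = (2π N)^((10−1)/2) / sqrt(10) · 10^(−10N).
Since 10^10 > 1, the factor 10^(−10N) decays exponentially, so the ratio → 0. Substituting N = 9n gives the stated form.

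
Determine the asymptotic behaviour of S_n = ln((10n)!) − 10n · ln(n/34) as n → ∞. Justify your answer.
S_n ~ 10n · (ln 340 − 1) + O(ln n)

Stirling: ln((10n)!) = 10n ln(10n) − 10n + O(ln n).
  S_n = 10n ln(10n) − 10n − 10n ln(n/34) + O(ln n)
      = 10n ln(10n) − 10n ln n + 10n ln 34 − 10n + O(ln n)
      = 10n ln 10 + 10n ln 34 − 10n + O(ln n)
      = 10n (ln 340 − 1) + O(ln n).
Numerically ln(340) − 1 ≈ 4.8289.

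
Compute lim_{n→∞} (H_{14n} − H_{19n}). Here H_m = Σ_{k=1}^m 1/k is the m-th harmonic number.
lim = ln(14/19)

Euler-Maclaurin gives H_m = ln m + γ + 1/(2m) + O(1/m^2). The γ and O(1/m) terms cancel in the difference:
  H_{14n} − H_{19n} = ln(14n) − ln(19n) + O(1/n) = ln(14/19) + O(1/n).
Hence the limit is ln(14/19).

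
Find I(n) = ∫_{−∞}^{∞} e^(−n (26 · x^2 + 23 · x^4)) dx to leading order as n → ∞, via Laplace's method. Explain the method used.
I(n) ~ sqrt(π/(26n))

φ(x) = 26 · x^2 + 23 · x^4 has its unique global minimum at x* = 0 (since φ'(x) = 52x + 92x^3 = 0 only at x = 0 for real x with both coefficients positive, and φ → ∞ as |x| → ∞). At x* = 0, φ(0) = 0 and φ''(0) = 52. Laplace's method then gives
  I(n) ~ sqrt(2π / (n · φ''(0))) · e^(−n φ(0)) = sqrt(2π / (52n)) = sqrt(π/(26n)).
The 23 · x^4 term contributes only at subleading order (an O(1/n) relative correction).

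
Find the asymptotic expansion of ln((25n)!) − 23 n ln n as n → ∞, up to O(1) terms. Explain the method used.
ln((25n)!) − 23 n ln n = 2 n ln n + 25(ln 25 − 1) n + (1/2) ln(2π·25n) + O(1/n)

Stirling: ln((25n)!) = 25n ln(25n) − 25n + (1/2) ln(2π·25n) + O(1/n).
Expand 25n ln(25n) = 25n (ln n + ln 25) = 25n ln n + 25n ln 25.
Subtract 23n ln n: leading term is (25 − 23) n ln n = 2 n ln n. The next term is 25n ln 25 − 25n = 25(ln 25 − 1) n. Then the (1/2) ln(2π·25n) correction.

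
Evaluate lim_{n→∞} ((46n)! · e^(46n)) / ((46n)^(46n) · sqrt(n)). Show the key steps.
lim = sqrt(2π·46)

Stirling: (46n)! ~ sqrt(2π·46n) · (46n/e)^(46n). Hence
  (46n)! · e^(46n) / (46n)^(46n) ~ sqrt(2π·46n).
Dividing by sqrt(n): sqrt(2π·46n) / sqrt(n) = sqrt(2π·46) · n^((1−1)/2), so the limit is sqrt(2π·46).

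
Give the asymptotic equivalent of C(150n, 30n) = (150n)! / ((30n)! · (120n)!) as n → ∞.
C(150n, 30n) ~ (3125/256)^(30n) · sqrt(5/(8π·30n))

Write N = 30n. Apply Stirling to each factorial:
  (5N)! ~ sqrt(2π·5N) · (5N/e)^(5N),
  N! ~ sqrt(2π N) · (N/e)^N,
  (4N)! ~ sqrt(2π·4N) · (4N/e)^(4N).
The exponential factors combine to (5N)^(5N) / (N^N · (4N)^(4N)) = 5^(5N)/4^(4N) = (5^5/4^4)^N = (3125/256)^N.
The square-root prefactors combine to sqrt(2π·5N) / (sqrt(2π N)·sqrt(2π·4N)) = sqrt(5 / (2π·4·N)) = sqrt(5/(8π·30n)).
Substituting N = 30n: C(150n, 30n) ~ (3125/256)^(30n) · sqrt(5/(8π·30n)).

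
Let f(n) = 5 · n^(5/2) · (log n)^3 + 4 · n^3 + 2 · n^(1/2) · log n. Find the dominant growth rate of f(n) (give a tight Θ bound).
f(n) ∈ Θ(n^3)

Compare the terms by growth order. For large n, n^a · (log n)^b dominates n^a' · (log n)^b' iff a > a', or (a = a' and b > b'). Ranking the 3 terms shows the dominant one is 4 · n^3. Hence f(n) ∈ Θ(n^3).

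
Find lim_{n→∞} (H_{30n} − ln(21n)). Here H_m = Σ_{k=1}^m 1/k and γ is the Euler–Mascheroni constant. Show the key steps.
lim = ln(10/7) + γ

By Euler-Maclaurin, H_m = ln m + γ + O(1/m). So
  H_{30n} − ln(21n) = ln(30n) + γ − ln(21n) + O(1/n)
                       = ln(30/21) + γ + O(1/n).
Hence the limit is ln(30/21) + γ (= ln(10/7)).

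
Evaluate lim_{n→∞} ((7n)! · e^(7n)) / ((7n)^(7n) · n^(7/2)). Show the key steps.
lim = 0

Stirling: (7n)! ~ sqrt(2π·7n) · (7n/e)^(7n). Hence
  (7n)! · e^(7n) / (7n)^(7n) ~ sqrt(2π·7n).
Dividing by n^(7/2): sqrt(2π·7n) / n^(7/2) = sqrt(2π·7) · n^((1−7)/2), so the expression behaves like sqrt(2π·7) · n^((1−7)/2) → 0.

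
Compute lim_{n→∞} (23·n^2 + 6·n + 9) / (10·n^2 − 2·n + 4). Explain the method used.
lim = 23/10

For large n the leading n^2 terms dominate both numerator and denominator. Dividing top and bottom by n^2, every other term tends to 0, leaving 23/10.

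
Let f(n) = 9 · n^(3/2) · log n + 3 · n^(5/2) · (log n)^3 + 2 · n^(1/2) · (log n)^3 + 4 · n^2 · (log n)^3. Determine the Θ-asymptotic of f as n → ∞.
f(n) ∈ Θ(n^(5/2) · (log n)^3)

Compare the terms by growth order. For large n, n^a · (log n)^b dominates n^a' · (log n)^b' iff a > a', or (a = a' and b > b'). Ranking the 4 terms shows the dominant one is 3 · n^(5/2) · (log n)^3. Hence f(n) ∈ Θ(n^(5/2) · (log n)^3).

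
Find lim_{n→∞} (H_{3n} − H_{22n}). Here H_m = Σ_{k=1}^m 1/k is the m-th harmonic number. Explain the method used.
lim = ln(3/22)

Euler-Maclaurin gives H_m = ln m + γ + 1/(2m) + O(1/m^2). The γ and O(1/m) terms cancel in the difference:
  H_{3n} − H_{22n} = ln(3n) − ln(22n) + O(1/n) = ln(3/22) + O(1/n).
Hence the limit is ln(3/22).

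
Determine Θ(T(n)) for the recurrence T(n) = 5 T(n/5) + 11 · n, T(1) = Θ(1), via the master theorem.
T(n) = Θ(n log n)

log_5 5 = 1, and f(n) = 11 · n = Θ(n^(log_5 5)). This is Case 2 of the master theorem: T(n) = Θ(f(n) · log n) = Θ(n log n).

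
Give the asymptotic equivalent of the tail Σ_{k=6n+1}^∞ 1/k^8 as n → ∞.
Σ_{k>6n} 1/k^8 ~ 1/(7 · (6n)^7)

Compare to the integral: ∫_{6n}^∞ x^(−8) dx = [−x^(−7)/7]_{6n}^∞ = 1/((8−1)·(6n)^7). Euler-Maclaurin then gives
  Σ_{k>6n} 1/k^8 = ∫_{6n}^∞ dx/x^8 − 1/(2·(6n)^8) + O(1/(6n)^9).
(Equivalently this is ζ(8) − Σ_{k≤6n} 1/k^8.)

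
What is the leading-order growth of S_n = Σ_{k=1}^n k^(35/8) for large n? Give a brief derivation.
S_n ~ (8/43) · n^(43/8)

Integral comparison: Σ_{k=1}^n k^(35/8) = ∫_0^n x^(35/8) dx + O(n^(35/8)). The integral is n^(1 + 35/8) / (1 + 35/8) = n^((35+8)/8) / ((35+8)/8) = (8/43) · n^(43/8).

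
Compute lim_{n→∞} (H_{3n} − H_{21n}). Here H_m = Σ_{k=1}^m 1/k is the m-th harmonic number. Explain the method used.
lim = ln(3/21) = −ln 7

Euler-Maclaurin gives H_m = ln m + γ + 1/(2m) + O(1/m^2). The γ and O(1/m) terms cancel in the difference:
  H_{3n} − H_{21n} = ln(3n) − ln(21n) + O(1/n) = ln(3/21) + O(1/n).
Hence the limit is ln(3/21) = −ln 7.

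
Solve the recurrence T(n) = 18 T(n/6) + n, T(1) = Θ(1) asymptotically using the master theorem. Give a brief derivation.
T(n) = Θ(n^(log_6 18))

Master theorem: compare f(n) = n to n^(log_6 18) where log_6 18 ≈ 1.613. Since 1 < log_6 18, we have f(n) = O(n^(log_6 18 − ε)) for some ε > 0 — Case 1. Hence T(n) = Θ(n^(log_6 18)).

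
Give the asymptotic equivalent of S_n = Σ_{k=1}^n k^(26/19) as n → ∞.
S_n ~ (19/45) · n^(45/19)

Integral comparison: Σ_{k=1}^n k^(26/19) = ∫_0^n x^(26/19) dx + O(n^(26/19)). The integral is n^(1 + 26/19) / (1 + 26/19) = n^((26+19)/19) / ((26+19)/19) = (19/45) · n^(45/19).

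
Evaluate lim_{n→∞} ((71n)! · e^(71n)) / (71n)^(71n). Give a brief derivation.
lim = ∞

Stirling: (71n)! ~ sqrt(2π·71n) · (71n/e)^(71n). Hence
  (71n)! · e^(71n) / (71n)^(71n) ~ sqrt(2π·71n) = sqrt(2π·71) · sqrt(n) → ∞.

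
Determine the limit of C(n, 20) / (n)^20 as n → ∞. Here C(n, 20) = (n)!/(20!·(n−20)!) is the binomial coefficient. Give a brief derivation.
lim = 1/20! = 1/2432902008176640000

With N = n → ∞: C(N, 20) / N^20 = [N(N−1)…(N−19)] / (20! · N^20) = (1/20!) · 1 · (1 − 1/n) · … · (1 − 19/n). Each factor → 1 as N → ∞, so the limit is 1/20! = 1/2432902008176640000.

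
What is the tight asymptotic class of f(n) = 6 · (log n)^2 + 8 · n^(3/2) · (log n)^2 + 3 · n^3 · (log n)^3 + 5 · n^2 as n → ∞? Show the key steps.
f(n) ∈ Θ(n^3 · (log n)^3)

Compare the terms by growth order. For large n, n^a · (log n)^b dominates n^a' · (log n)^b' iff a > a', or (a = a' and b > b'). Ranking the 4 terms shows the dominant one is 3 · n^3 · (log n)^3. Hence f(n) ∈ Θ(n^3 · (log n)^3).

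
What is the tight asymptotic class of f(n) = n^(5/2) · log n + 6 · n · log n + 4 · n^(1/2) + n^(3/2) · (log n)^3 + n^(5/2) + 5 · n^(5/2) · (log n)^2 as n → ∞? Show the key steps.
f(n) ∈ Θ(n^(5/2) · (log n)^2)

Compare the terms by growth order. For large n, n^a · (log n)^b dominates n^a' · (log n)^b' iff a > a', or (a = a' and b > b'). Ranking the 6 terms shows the dominant one is 5 · n^(5/2) · (log n)^2. Hence f(n) ∈ Θ(n^(5/2) · (log n)^2).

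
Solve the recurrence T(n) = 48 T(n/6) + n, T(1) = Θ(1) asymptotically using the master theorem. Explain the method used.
T(n) = Θ(n^(log_6 48))

Master theorem: compare f(n) = n to n^(log_6 48) where log_6 48 ≈ 2.161. Since 1 < log_6 48, we have f(n) = O(n^(log_6 48 − ε)) for some ε > 0 — Case 1. Hence T(n) = Θ(n^(log_6 48)).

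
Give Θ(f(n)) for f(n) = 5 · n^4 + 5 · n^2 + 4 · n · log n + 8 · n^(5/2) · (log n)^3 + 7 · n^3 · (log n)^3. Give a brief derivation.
f(n) ∈ Θ(n^4)

Compare the terms by growth order. For large n, n^a · (log n)^b dominates n^a' · (log n)^b' iff a > a', or (a = a' and b > b'). Ranking the 5 terms shows the dominant one is 5 · n^4. Hence f(n) ∈ Θ(n^4).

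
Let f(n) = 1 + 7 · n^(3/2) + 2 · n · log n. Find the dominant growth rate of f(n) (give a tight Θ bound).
f(n) ∈ Θ(n^(3/2))

Compare the terms by growth order. For large n, n^a · (log n)^b dominates n^a' · (log n)^b' iff a > a', or (a = a' and b > b'). Ranking the 3 terms shows the dominant one is 7 · n^(3/2). Hence f(n) ∈ Θ(n^(3/2)).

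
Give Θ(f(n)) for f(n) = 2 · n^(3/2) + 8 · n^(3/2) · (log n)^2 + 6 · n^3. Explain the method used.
f(n) ∈ Θ(n^3)

Compare the terms by growth order. For large n, n^a · (log n)^b dominates n^a' · (log n)^b' iff a > a', or (a = a' and b > b'). Ranking the 3 terms shows the dominant one is 6 · n^3. Hence f(n) ∈ Θ(n^3).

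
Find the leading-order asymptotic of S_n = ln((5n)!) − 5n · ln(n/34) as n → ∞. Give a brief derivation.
S_n ~ 5n · (ln 170 − 1) + O(ln n)

Stirling: ln((5n)!) = 5n ln(5n) − 5n + O(ln n).
  S_n = 5n ln(5n) − 5n − 5n ln(n/34) + O(ln n)
      = 5n ln(5n) − 5n ln n + 5n ln 34 − 5n + O(ln n)
      = 5n ln 5 + 5n ln 34 − 5n + O(ln n)
      = 5n (ln 170 − 1) + O(ln n).
Numerically ln(170) − 1 ≈ 4.1358.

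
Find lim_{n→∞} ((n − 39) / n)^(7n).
lim = e^(−273)

Rewrite as (1 − 39/n)^(7n). By the standard limit (1 + x/n)^n → e^x, we have (1 − 39/n)^n → e^(−39), and raising to the 7th power gives e^(−273).
More precisely, ln[(1 − 39/n)^(7n)] = 7n · ln(1 − 39/n) = 7n · (-39/n + O(1/n^2)) = -273 + O(1/n) → -273.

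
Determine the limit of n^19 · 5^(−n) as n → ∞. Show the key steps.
lim = 0

Exponentials with base > 1 dominate every fixed polynomial: for any fixed c, n^c / 5^n → 0 as n → ∞ (e.g. by the ratio test, or by writing 5^n = e^(n ln 5) and noting e^(n ln 5) / n^c → ∞). Hence n^19 · 5^(−n) = n^19 / 5^n → 0.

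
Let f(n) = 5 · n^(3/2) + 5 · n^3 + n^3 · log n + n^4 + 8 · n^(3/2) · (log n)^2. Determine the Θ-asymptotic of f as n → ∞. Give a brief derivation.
f(n) ∈ Θ(n^4)

Compare the terms by growth order. For large n, n^a · (log n)^b dominates n^a' · (log n)^b' iff a > a', or (a = a' and b > b'). Ranking the 5 terms shows the dominant one is n^4. Hence f(n) ∈ Θ(n^4).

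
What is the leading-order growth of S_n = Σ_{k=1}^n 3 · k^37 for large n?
S_n ~ 3 · n^38 / 38

By integral comparison (Euler-Maclaurin), Σ_{k=1}^n 3 · k^37 = 3 · ∫_0^n x^37 dx + O(n^37) = 3 · n^38/38 + O(n^37). (Equivalently, Faulhaber's formula gives the same leading term.)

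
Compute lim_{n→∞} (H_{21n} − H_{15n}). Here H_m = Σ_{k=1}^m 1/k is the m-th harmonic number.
lim = ln(21/15) = ln(7/5)

Euler-Maclaurin gives H_m = ln m + γ + 1/(2m) + O(1/m^2). The γ and O(1/m) terms cancel in the difference:
  H_{21n} − H_{15n} = ln(21n) − ln(15n) + O(1/n) = ln(21/15) + O(1/n).
Hence the limit is ln(21/15) = ln(7/5).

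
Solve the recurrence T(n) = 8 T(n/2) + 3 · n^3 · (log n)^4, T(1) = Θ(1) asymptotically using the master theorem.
T(n) = Θ(n^3 · (log n)^5)

Here log_2 8 = 3 and f(n) = 3 · n^3 · (log n)^4 = Θ(n^(log_2 8) · (log n)^4). This is the extended Case 2 of the master theorem (f matches the critical exponent up to log factors), giving T(n) = Θ(n^(log_2 8) · (log n)^(4+1)) = Θ(n^3 · (log n)^5).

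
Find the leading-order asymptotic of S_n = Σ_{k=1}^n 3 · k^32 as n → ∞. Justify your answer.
S_n ~ n^33 / 11

By integral comparison (Euler-Maclaurin), Σ_{k=1}^n 3 · k^32 = 3 · ∫_0^n x^32 dx + O(n^32) = 3 · n^33/33 = n^33 / 11 + O(n^32). (Equivalently, Faulhaber's formula gives the same leading term.)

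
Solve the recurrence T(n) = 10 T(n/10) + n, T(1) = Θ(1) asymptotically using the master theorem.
T(n) = Θ(n log n)

log_10 10 = 1, and f(n) = n = Θ(n^(log_10 10)). This is Case 2 of the master theorem: T(n) = Θ(f(n) · log n) = Θ(n log n).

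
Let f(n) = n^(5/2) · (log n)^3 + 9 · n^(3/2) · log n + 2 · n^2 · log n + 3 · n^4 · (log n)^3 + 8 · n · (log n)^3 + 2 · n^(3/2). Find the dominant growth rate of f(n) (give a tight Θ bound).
f(n) ∈ Θ(n^4 · (log n)^3)

Compare the terms by growth order. For large n, n^a · (log n)^b dominates n^a' · (log n)^b' iff a > a', or (a = a' and b > b'). Ranking the 6 terms shows the dominant one is 3 · n^4 · (log n)^3. Hence f(n) ∈ Θ(n^4 · (log n)^3).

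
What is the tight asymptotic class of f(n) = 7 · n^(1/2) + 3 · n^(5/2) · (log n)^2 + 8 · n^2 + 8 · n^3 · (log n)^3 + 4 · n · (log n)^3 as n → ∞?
f(n) ∈ Θ(n^3 · (log n)^3)

Compare the terms by growth order. For large n, n^a · (log n)^b dominates n^a' · (log n)^b' iff a > a', or (a = a' and b > b'). Ranking the 5 terms shows the dominant one is 8 · n^3 · (log n)^3. Hence f(n) ∈ Θ(n^3 · (log n)^3).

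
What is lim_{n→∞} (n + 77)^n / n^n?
lim = e^77

Rewrite as (1 + 77/n)^(n). By the standard limit (1 + x/n)^n → e^x, we have (1 + 77/n)^n → e^77, and raising to the 1st power gives e^77.
More precisely, ln[(1 + 77/n)^(n)] = n · ln(1 + 77/n) = n · (77/n + O(1/n^2)) = 77 + O(1/n) → 77.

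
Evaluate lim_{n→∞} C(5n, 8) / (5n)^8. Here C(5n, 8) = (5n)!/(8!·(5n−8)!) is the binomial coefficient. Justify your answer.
lim = 1/8! = 1/40320

With N = 5n → ∞: C(N, 8) / N^8 = [N(N−1)…(N−7)] / (8! · N^8) = (1/8!) · 1 · (1 − 1/(5n)) · … · (1 − 7/(5n)). Each factor → 1 as N → ∞, so the limit is 1/8! = 1/40320.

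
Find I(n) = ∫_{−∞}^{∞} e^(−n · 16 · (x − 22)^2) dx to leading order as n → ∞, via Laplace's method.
I(n) = sqrt(π/(16n))

Here φ(x) = 16 · (x − 22)^2 has its unique minimum at x* = 22 with φ(x*) = 0 and φ''(x*) = 32. Laplace's method gives
  I(n) ~ e^(−n φ(x*)) · sqrt(2π / (n · φ''(x*))) = sqrt(2π / (32n)) = sqrt(π/(16n)).
This is exact: substituting u = (x − 22)·sqrt(16n) gives I(n) = (1/sqrt(16n)) ∫_{−∞}^{∞} e^(−u^2) du = sqrt(π/(16n)).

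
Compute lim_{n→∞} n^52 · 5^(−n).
lim = 0

Exponentials with base > 1 dominate every fixed polynomial: for any fixed c, n^c / 5^n → 0 as n → ∞ (e.g. by the ratio test, or by writing 5^n = e^(n ln 5) and noting e^(n ln 5) / n^c → ∞). Hence n^52 · 5^(−n) = n^52 / 5^n → 0.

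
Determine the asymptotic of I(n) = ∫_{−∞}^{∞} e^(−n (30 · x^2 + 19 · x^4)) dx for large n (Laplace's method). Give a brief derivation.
I(n) ~ sqrt(π/(30n))

φ(x) = 30 · x^2 + 19 · x^4 has its unique global minimum at x* = 0 (since φ'(x) = 60x + 76x^3 = 0 only at x = 0 for real x with both coefficients positive, and φ → ∞ as |x| → ∞). At x* = 0, φ(0) = 0 and φ''(0) = 60. Laplace's method then gives
  I(n) ~ sqrt(2π / (n · φ''(0))) · e^(−n φ(0)) = sqrt(2π / (60n)) = sqrt(π/(30n)).
The 19 · x^4 term contributes only at subleading order (an O(1/n) relative correction).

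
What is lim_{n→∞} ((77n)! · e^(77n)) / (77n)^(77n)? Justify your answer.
lim = ∞

Stirling: (77n)! ~ sqrt(2π·77n) · (77n/e)^(77n). Hence
  (77n)! · e^(77n) / (77n)^(77n) ~ sqrt(2π·77n) = sqrt(2π·77) · sqrt(n) → ∞.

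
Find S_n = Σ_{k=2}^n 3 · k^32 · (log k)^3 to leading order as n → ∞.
S_n ~ n^33 · (log n)^3 / 11

By integral comparison, S_n = ∫_1^n 3 · x^32 · (log x)^3 dx + O(n^32 · (log n)^3). For the integral, the leading term of ∫_1^n x^32 (log x)^3 dx is n^33/33 · (log n)^3 (by repeated integration by parts; each step lowers the log-exponent and produces a relatively O(1/log n) correction). Hence S_n ~ n^33 · (log n)^3 / 11.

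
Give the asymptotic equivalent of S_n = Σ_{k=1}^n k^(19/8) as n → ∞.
S_n ~ (8/27) · n^(27/8)

Integral comparison: Σ_{k=1}^n k^(19/8) = ∫_0^n x^(19/8) dx + O(n^(19/8)). The integral is n^(1 + 19/8) / (1 + 19/8) = n^((19+8)/8) / ((19+8)/8) = (8/27) · n^(27/8).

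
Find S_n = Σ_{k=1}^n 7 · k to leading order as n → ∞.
S_n ~ 7 · n^2 / 2

By integral comparison (Euler-Maclaurin), Σ_{k=1}^n 7 · k = 7 · ∫_0^n x^1 dx + O(n) = 7 · n^2/2 + O(n). (Equivalently, Faulhaber's formula gives the same leading term.)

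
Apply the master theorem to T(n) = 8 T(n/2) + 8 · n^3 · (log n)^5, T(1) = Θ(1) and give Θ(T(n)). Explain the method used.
T(n) = Θ(n^3 · (log n)^6)

Here log_2 8 = 3 and f(n) = 8 · n^3 · (log n)^5 = Θ(n^(log_2 8) · (log n)^5). This is the extended Case 2 of the master theorem (f matches the critical exponent up to log factors), giving T(n) = Θ(n^(log_2 8) · (log n)^(5+1)) = Θ(n^3 · (log n)^6).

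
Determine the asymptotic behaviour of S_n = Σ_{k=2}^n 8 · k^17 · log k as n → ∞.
S_n ~ 4 · n^18 log n / 9 − 2 · n^18 / 81

By integral comparison, S_n = ∫_1^n 8 · x^17 · log x dx + O(n^17 · log n). For the integral, ∫ x^17 log x dx = n^18 log n / 18 − n^18/324 (integration by parts). Hence S_n ~ 4 · n^18 log n / 9 − 2 · n^18 / 81.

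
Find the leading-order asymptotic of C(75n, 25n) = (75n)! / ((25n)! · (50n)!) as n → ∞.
C(75n, 25n) ~ (27/4)^(25n) · sqrt(3/(4π·25n))

Write N = 25n. Apply Stirling to each factorial:
  (3N)! ~ sqrt(2π·3N) · (3N/e)^(3N),
  N! ~ sqrt(2π N) · (N/e)^N,
  (2N)! ~ sqrt(2π·2N) · (2N/e)^(2N).
The exponential factors combine to (3N)^(3N) / (N^N · (2N)^(2N)) = 3^(3N)/2^(2N) = (3^3/2^2)^N = (27/4)^N.
The square-root prefactors combine to sqrt(2π·3N) / (sqrt(2π N)·sqrt(2π·2N)) = sqrt(3 / (2π·2·N)) = sqrt(3/(4π·25n)).
Substituting N = 25n: C(75n, 25n) ~ (27/4)^(25n) · sqrt(3/(4π·25n)).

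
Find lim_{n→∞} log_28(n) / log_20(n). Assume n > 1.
lim = ln(20) / ln(28) = log_28(20)

Change of base: log_28(n) = ln n / ln 28 and log_20(n) = ln n / ln 20. The ratio is (ln n / ln 28) · (ln 20 / ln n) = ln 20 / ln 28, a constant independent of n. So the limit is ln 20 / ln 28 = log_28(20).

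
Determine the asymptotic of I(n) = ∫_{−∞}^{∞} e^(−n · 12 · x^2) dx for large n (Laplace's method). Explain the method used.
I(n) = sqrt(π/(12n))

Here φ(x) = 12 · x^2 has its unique minimum at x* = 0 with φ(x*) = 0 and φ''(x*) = 24. Laplace's method gives
  I(n) ~ e^(−n φ(x*)) · sqrt(2π / (n · φ''(x*))) = sqrt(2π / (24n)) = sqrt(π/(12n)).
This is exact: substituting u = (x − 0)·sqrt(12n) gives I(n) = (1/sqrt(12n)) ∫_{−∞}^{∞} e^(−u^2) du = sqrt(π/(12n)).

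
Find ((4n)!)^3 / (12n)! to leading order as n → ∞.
((4n)!)^3/(12n)! ~ ((2π·4n)^(2/2) / sqrt(3)) · 3^(−3·4n)  →  0

Write N = 4n. Stirling: N! ~ sqrt(2π N)(N/e)^N and (3N)! ~ sqrt(2π·3N)·(3N/e)^(3N).
  (N!)^3/(3N)! ~ (2π N)^(3/2) (N/e)^(3N) / [sqrt(2π·3N) (3N/e)^(3N)]
     = (2π N)^(3/2) / sqrt(2π·3N) · (N/(3N))^(3N)
     = (2π N)^((3−1)/2) / sqrt(3) · 3^(−3N).
Since 3^3 > 1, the factor 3^(−3N) decays exponentially, so the ratio → 0. Substituting N = 4n gives the stated form.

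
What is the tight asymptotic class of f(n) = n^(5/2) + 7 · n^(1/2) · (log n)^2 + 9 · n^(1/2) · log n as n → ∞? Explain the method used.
f(n) ∈ Θ(n^(5/2))

Compare the terms by growth order. For large n, n^a · (log n)^b dominates n^a' · (log n)^b' iff a > a', or (a = a' and b > b'). Ranking the 3 terms shows the dominant one is n^(5/2). Hence f(n) ∈ Θ(n^(5/2)).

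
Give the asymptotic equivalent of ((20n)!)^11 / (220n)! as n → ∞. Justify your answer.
((20n)!)^11/(220n)! ~ ((2π·20n)^(10/2) / sqrt(11)) · 11^(−11·20n)  →  0

Write N = 20n. Stirling: N! ~ sqrt(2π N)(N/e)^N and (11N)! ~ sqrt(2π·11N)·(11N/e)^(11N).
  (N!)^11/(11N)! ~ (2π N)^(11/2) (N/e)^(11N) / [sqrt(2π·11N) (11N/e)^(11N)]
     = (2π N)^(11/2) / sqrt(2π·11N) · (N/(11N))^(11N)
     = (2π N)^((11−1)/2) / sqrt(11) · 11^(−11N).
Since 11^11 > 1, the factor 11^(−11N) decays exponentially, so the ratio → 0. Substituting N = 20n gives the stated form.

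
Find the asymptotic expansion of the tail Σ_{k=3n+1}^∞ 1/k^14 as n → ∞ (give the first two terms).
Σ_{k>3n} 1/k^14 = 1/(13 · (3n)^13) − 1/(2 · (3n)^14) + O(1/(3n)^15)

Compare to the integral: ∫_{3n}^∞ x^(−14) dx = [−x^(−13)/13]_{3n}^∞ = 1/((14−1)·(3n)^13). The Euler-Maclaurin correction adds −f(3n)/2 = −1/(2·(3n)^14). Euler-Maclaurin then gives
  Σ_{k>3n} 1/k^14 = ∫_{3n}^∞ dx/x^14 − 1/(2·(3n)^14) + O(1/(3n)^15).
(Equivalently this is ζ(14) − Σ_{k≤3n} 1/k^14.)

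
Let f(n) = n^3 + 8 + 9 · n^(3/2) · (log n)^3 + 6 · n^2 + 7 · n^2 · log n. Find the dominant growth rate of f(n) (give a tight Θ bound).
f(n) ∈ Θ(n^3)

Compare the terms by growth order. For large n, n^a · (log n)^b dominates n^a' · (log n)^b' iff a > a', or (a = a' and b > b'). Ranking the 5 terms shows the dominant one is n^3. Hence f(n) ∈ Θ(n^3).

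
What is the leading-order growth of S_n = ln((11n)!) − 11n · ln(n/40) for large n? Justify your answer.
S_n ~ 11n · (ln 440 − 1) + O(ln n)

Stirling: ln((11n)!) = 11n ln(11n) − 11n + O(ln n).
  S_n = 11n ln(11n) − 11n − 11n ln(n/40) + O(ln n)
      = 11n ln(11n) − 11n ln n + 11n ln 40 − 11n + O(ln n)
      = 11n ln 11 + 11n ln 40 − 11n + O(ln n)
      = 11n (ln 440 − 1) + O(ln n).
Numerically ln(440) − 1 ≈ 5.0868.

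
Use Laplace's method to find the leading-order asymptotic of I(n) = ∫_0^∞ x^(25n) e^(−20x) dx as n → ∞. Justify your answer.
I(n) ~ (sqrt(2π·25n) / 20) · (25n/(20e))^(25n)

Write the integrand as exp(25n ln x − 20x) and set f(x) = 25n ln x − 20x. Then f'(x) = 25n/x − 20 = 0 at x* = 25n/20, and f''(x*) = −25n/x*^2 = −20^2/(25n). Laplace's method (interior maximum) gives
  I(n) ~ e^(f(x*)) · sqrt(2π / |f''(x*)|)
        = exp(25n ln(25n/20) − 25n) · sqrt(2π · 25n / 20^2)
        = (25n/20)^(25n) e^(−25n) · sqrt(2π·25n) / 20
        = (sqrt(2π·25n) / 20) · (25n/(20e))^(25n).
This matches Γ(25n+1)/20^(25n+1) with Stirling applied to Γ.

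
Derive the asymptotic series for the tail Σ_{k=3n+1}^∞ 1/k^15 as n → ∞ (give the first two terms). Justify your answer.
Σ_{k>3n} 1/k^15 = 1/(14 · (3n)^14) − 1/(2 · (3n)^15) + O(1/(3n)^16)

Compare to the integral: ∫_{3n}^∞ x^(−15) dx = [−x^(−14)/14]_{3n}^∞ = 1/((15−1)·(3n)^14). The Euler-Maclaurin correction adds −f(3n)/2 = −1/(2·(3n)^15). Euler-Maclaurin then gives
  Σ_{k>3n} 1/k^15 = ∫_{3n}^∞ dx/x^15 − 1/(2·(3n)^15) + O(1/(3n)^16).
(Equivalently this is ζ(15) − Σ_{k≤3n} 1/k^15.)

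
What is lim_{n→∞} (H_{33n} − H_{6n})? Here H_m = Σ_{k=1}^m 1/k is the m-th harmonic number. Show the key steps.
lim = ln(33/6) = ln(11/2)

Euler-Maclaurin gives H_m = ln m + γ + 1/(2m) + O(1/m^2). The γ and O(1/m) terms cancel in the difference:
  H_{33n} − H_{6n} = ln(33n) − ln(6n) + O(1/n) = ln(33/6) + O(1/n).
Hence the limit is ln(33/6) = ln(11/2).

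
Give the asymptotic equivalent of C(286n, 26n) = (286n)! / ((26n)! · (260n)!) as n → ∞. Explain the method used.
C(286n, 26n) ~ (285311670611/10000000000)^(26n) · sqrt(11/(20π·26n))

Write N = 26n. Apply Stirling to each factorial:
  (11N)! ~ sqrt(2π·11N) · (11N/e)^(11N),
  N! ~ sqrt(2π N) · (N/e)^N,
  (10N)! ~ sqrt(2π·10N) · (10N/e)^(10N).
The exponential factors combine to (11N)^(11N) / (N^N · (10N)^(10N)) = 11^(11N)/10^(10N) = (11^11/10^10)^N = (285311670611/10000000000)^N.
The square-root prefactors combine to sqrt(2π·11N) / (sqrt(2π N)·sqrt(2π·10N)) = sqrt(11 / (2π·10·N)) = sqrt(11/(20π·26n)).
Substituting N = 26n: C(286n, 26n) ~ (285311670611/10000000000)^(26n) · sqrt(11/(20π·26n)).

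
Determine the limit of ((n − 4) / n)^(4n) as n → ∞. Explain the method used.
lim = e^(−16)

Rewrite as (1 − 4/n)^(4n). By the standard limit (1 + x/n)^n → e^x, we have (1 − 4/n)^n → e^(−4), and raising to the 4th power gives e^(−16).
More precisely, ln[(1 − 4/n)^(4n)] = 4n · ln(1 − 4/n) = 4n · (-4/n + O(1/n^2)) = -16 + O(1/n) → -16.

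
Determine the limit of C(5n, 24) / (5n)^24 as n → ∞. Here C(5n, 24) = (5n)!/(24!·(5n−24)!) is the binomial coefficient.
lim = 1/24! = 1/620448401733239439360000

With N = 5n → ∞: C(N, 24) / N^24 = [N(N−1)…(N−23)] / (24! · N^24) = (1/24!) · 1 · (1 − 1/(5n)) · … · (1 − 23/(5n)). Each factor → 1 as N → ∞, so the limit is 1/24! = 1/620448401733239439360000.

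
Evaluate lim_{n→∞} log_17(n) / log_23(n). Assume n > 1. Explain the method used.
lim = ln(23) / ln(17) = log_17(23)

Change of base: log_17(n) = ln n / ln 17 and log_23(n) = ln n / ln 23. The ratio is (ln n / ln 17) · (ln 23 / ln n) = ln 23 / ln 17, a constant independent of n. So the limit is ln 23 / ln 17 = log_17(23).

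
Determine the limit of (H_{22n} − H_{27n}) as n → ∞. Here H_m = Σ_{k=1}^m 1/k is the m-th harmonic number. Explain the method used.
lim = ln(22/27)

Euler-Maclaurin gives H_m = ln m + γ + 1/(2m) + O(1/m^2). The γ and O(1/m) terms cancel in the difference:
  H_{22n} − H_{27n} = ln(22n) − ln(27n) + O(1/n) = ln(22/27) + O(1/n).
Hence the limit is ln(22/27).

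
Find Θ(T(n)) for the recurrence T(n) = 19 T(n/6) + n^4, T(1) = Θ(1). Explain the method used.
T(n) = Θ(n^4)

log_6 19 ≈ 1.643. f(n) = n^4 dominates n^(log_6 19) since 4 > 1.643, and the regularity condition a·f(n/b) = 19·(n/6)^4 = (19/1296)·n^4 ≤ c·f(n) holds with c = 19/1296 ≈ 0.0147 < 1. So this is Case 3: T(n) = Θ(f(n)) = Θ(n^4).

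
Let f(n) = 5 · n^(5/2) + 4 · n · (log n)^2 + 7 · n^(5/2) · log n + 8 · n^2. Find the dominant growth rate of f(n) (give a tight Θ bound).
f(n) ∈ Θ(n^(5/2) · log n)

Compare the terms by growth order. For large n, n^a · (log n)^b dominates n^a' · (log n)^b' iff a > a', or (a = a' and b > b'). Ranking the 4 terms shows the dominant one is 7 · n^(5/2) · log n. Hence f(n) ∈ Θ(n^(5/2) · log n).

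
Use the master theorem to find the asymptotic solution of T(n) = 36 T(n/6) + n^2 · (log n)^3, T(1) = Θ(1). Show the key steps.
T(n) = Θ(n^2 · (log n)^4)

Here log_6 36 = 2 and f(n) = n^2 · (log n)^3 = Θ(n^(log_6 36) · (log n)^3). This is the extended Case 2 of the master theorem (f matches the critical exponent up to log factors), giving T(n) = Θ(n^(log_6 36) · (log n)^(3+1)) = Θ(n^2 · (log n)^4).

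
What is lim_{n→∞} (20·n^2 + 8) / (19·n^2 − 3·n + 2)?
lim = 20/19

For large n the leading n^2 terms dominate both numerator and denominator. Dividing top and bottom by n^2, every other term tends to 0, leaving 20/19.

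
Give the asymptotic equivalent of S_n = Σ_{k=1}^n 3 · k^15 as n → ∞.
S_n ~ 3 · n^16 / 16

By integral comparison (Euler-Maclaurin), Σ_{k=1}^n 3 · k^15 = 3 · ∫_0^n x^15 dx + O(n^15) = 3 · n^16/16 + O(n^15). (Equivalently, Faulhaber's formula gives the same leading term.)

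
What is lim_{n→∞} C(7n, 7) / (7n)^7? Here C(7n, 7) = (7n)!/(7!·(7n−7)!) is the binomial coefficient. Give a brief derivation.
lim = 1/7! = 1/5040

With N = 7n → ∞: C(N, 7) / N^7 = [N(N−1)…(N−6)] / (7! · N^7) = (1/7!) · 1 · (1 − 1/(7n)) · … · (1 − 6/(7n)). Each factor → 1 as N → ∞, so the limit is 1/7! = 1/5040.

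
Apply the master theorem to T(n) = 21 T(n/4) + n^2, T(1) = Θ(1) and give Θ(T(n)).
T(n) = Θ(n^(log_4 21))

Master theorem: compare f(n) = n^2 to n^(log_4 21) where log_4 21 ≈ 2.196. Since 2 < log_4 21, we have f(n) = O(n^(log_4 21 − ε)) for some ε > 0 — Case 1. Hence T(n) = Θ(n^(log_4 21)).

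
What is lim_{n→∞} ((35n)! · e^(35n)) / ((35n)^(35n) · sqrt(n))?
lim = sqrt(2π·35)

Stirling: (35n)! ~ sqrt(2π·35n) · (35n/e)^(35n). Hence
  (35n)! · e^(35n) / (35n)^(35n) ~ sqrt(2π·35n).
Dividing by sqrt(n): sqrt(2π·35n) / sqrt(n) = sqrt(2π·35) · n^((1−1)/2), so the limit is sqrt(2π·35).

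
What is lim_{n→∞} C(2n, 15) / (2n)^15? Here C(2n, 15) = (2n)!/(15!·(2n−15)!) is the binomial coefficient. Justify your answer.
lim = 1/15! = 1/1307674368000

With N = 2n → ∞: C(N, 15) / N^15 = [N(N−1)…(N−14)] / (15! · N^15) = (1/15!) · 1 · (1 − 1/(2n)) · … · (1 − 14/(2n)). Each factor → 1 as N → ∞, so the limit is 1/15! = 1/1307674368000.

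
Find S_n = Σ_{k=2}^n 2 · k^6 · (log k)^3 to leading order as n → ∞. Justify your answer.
S_n ~ 2 · n^7 · (log n)^3 / 7

By integral comparison, S_n = ∫_1^n 2 · x^6 · (log x)^3 dx + O(n^6 · (log n)^3). For the integral, the leading term of ∫_1^n x^6 (log x)^3 dx is n^7/7 · (log n)^3 (by repeated integration by parts; each step lowers the log-exponent and produces a relatively O(1/log n) correction). Hence S_n ~ 2 · n^7 · (log n)^3 / 7.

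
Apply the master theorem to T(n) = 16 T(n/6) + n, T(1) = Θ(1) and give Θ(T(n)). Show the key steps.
T(n) = Θ(n^(log_6 16))

Master theorem: compare f(n) = n to n^(log_6 16) where log_6 16 ≈ 1.547. Since 1 < log_6 16, we have f(n) = O(n^(log_6 16 − ε)) for some ε > 0 — Case 1. Hence T(n) = Θ(n^(log_6 16)).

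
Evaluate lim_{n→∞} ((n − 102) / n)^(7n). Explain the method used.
lim = e^(−714)

Rewrite as (1 − 102/n)^(7n). By the standard limit (1 + x/n)^n → e^x, we have (1 − 102/n)^n → e^(−102), and raising to the 7th power gives e^(−714).
More precisely, ln[(1 − 102/n)^(7n)] = 7n · ln(1 − 102/n) = 7n · (-102/n + O(1/n^2)) = -714 + O(1/n) → -714.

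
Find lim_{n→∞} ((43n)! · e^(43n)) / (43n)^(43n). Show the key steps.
lim = ∞

Stirling: (43n)! ~ sqrt(2π·43n) · (43n/e)^(43n). Hence
  (43n)! · e^(43n) / (43n)^(43n) ~ sqrt(2π·43n) = sqrt(2π·43) · sqrt(n) → ∞.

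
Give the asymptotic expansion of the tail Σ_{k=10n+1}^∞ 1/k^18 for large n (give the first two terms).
Σ_{k>10n} 1/k^18 = 1/(17 · (10n)^17) − 1/(2 · (10n)^18) + O(1/(10n)^19)

Compare to the integral: ∫_{10n}^∞ x^(−18) dx = [−x^(−17)/17]_{10n}^∞ = 1/((18−1)·(10n)^17). The Euler-Maclaurin correction adds −f(10n)/2 = −1/(2·(10n)^18). Euler-Maclaurin then gives
  Σ_{k>10n} 1/k^18 = ∫_{10n}^∞ dx/x^18 − 1/(2·(10n)^18) + O(1/(10n)^19).
(Equivalently this is ζ(18) − Σ_{k≤10n} 1/k^18.)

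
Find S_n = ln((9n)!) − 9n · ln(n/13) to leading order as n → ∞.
S_n ~ 9n · (ln 117 − 1) + O(ln n)

Stirling: ln((9n)!) = 9n ln(9n) − 9n + O(ln n).
  S_n = 9n ln(9n) − 9n − 9n ln(n/13) + O(ln n)
      = 9n ln(9n) − 9n ln n + 9n ln 13 − 9n + O(ln n)
      = 9n ln 9 + 9n ln 13 − 9n + O(ln n)
      = 9n (ln 117 − 1) + O(ln n).
Numerically ln(117) − 1 ≈ 3.7622.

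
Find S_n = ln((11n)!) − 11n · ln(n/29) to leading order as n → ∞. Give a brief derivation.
S_n ~ 11n · (ln 319 − 1) + O(ln n)

Stirling: ln((11n)!) = 11n ln(11n) − 11n + O(ln n).
  S_n = 11n ln(11n) − 11n − 11n ln(n/29) + O(ln n)
      = 11n ln(11n) − 11n ln n + 11n ln 29 − 11n + O(ln n)
      = 11n ln 11 + 11n ln 29 − 11n + O(ln n)
      = 11n (ln 319 − 1) + O(ln n).
Numerically ln(319) − 1 ≈ 4.7652.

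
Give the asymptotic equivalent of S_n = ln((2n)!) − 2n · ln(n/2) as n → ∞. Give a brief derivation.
S_n ~ 2n · (ln 4 − 1) + O(ln n)

Stirling: ln((2n)!) = 2n ln(2n) − 2n + O(ln n).
  S_n = 2n ln(2n) − 2n − 2n ln(n/2) + O(ln n)
      = 2n ln(2n) − 2n ln n + 2n ln 2 − 2n + O(ln n)
      = 2n ln 2 + 2n ln 2 − 2n + O(ln n)
      = 2n (ln 4 − 1) + O(ln n).
Numerically ln(4) − 1 ≈ 0.3863.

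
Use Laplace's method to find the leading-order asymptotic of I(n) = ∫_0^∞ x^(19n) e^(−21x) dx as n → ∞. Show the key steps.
I(n) ~ (sqrt(2π·19n) / 21) · (19n/(21e))^(19n)

Write the integrand as exp(19n ln x − 21x) and set f(x) = 19n ln x − 21x. Then f'(x) = 19n/x − 21 = 0 at x* = 19n/21, and f''(x*) = −19n/x*^2 = −21^2/(19n). Laplace's method (interior maximum) gives
  I(n) ~ e^(f(x*)) · sqrt(2π / |f''(x*)|)
        = exp(19n ln(19n/21) − 19n) · sqrt(2π · 19n / 21^2)
        = (19n/21)^(19n) e^(−19n) · sqrt(2π·19n) / 21
        = (sqrt(2π·19n) / 21) · (19n/(21e))^(19n).
This matches Γ(19n+1)/21^(19n+1) with Stirling applied to Γ.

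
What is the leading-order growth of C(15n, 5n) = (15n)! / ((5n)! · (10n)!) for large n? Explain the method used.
C(15n, 5n) ~ (27/4)^(5n) · sqrt(3/(4π·5n))

Write N = 5n. Apply Stirling to each factorial:
  (3N)! ~ sqrt(2π·3N) · (3N/e)^(3N),
  N! ~ sqrt(2π N) · (N/e)^N,
  (2N)! ~ sqrt(2π·2N) · (2N/e)^(2N).
The exponential factors combine to (3N)^(3N) / (N^N · (2N)^(2N)) = 3^(3N)/2^(2N) = (3^3/2^2)^N = (27/4)^N.
The square-root prefactors combine to sqrt(2π·3N) / (sqrt(2π N)·sqrt(2π·2N)) = sqrt(3 / (2π·2·N)) = sqrt(3/(4π·5n)).
Substituting N = 5n: C(15n, 5n) ~ (27/4)^(5n) · sqrt(3/(4π·5n)).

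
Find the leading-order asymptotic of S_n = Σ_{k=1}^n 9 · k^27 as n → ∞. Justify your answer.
S_n ~ 9 · n^28 / 28

By integral comparison (Euler-Maclaurin), Σ_{k=1}^n 9 · k^27 = 9 · ∫_0^n x^27 dx + O(n^27) = 9 · n^28/28 + O(n^27). (Equivalently, Faulhaber's formula gives the same leading term.)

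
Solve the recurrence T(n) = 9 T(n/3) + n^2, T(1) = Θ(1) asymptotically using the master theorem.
T(n) = Θ(n^2 log n)

log_3 9 = 2, and f(n) = n^2 = Θ(n^(log_3 9)). This is Case 2 of the master theorem: T(n) = Θ(f(n) · log n) = Θ(n^2 log n).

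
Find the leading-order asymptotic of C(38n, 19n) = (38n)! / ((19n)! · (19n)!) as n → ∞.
C(38n, 19n) ~ (4)^(19n) · sqrt(1/(π·19n))

Write N = 19n. Apply Stirling to each factorial:
  (2N)! ~ sqrt(2π·2N) · (2N/e)^(2N),
  N! ~ sqrt(2π N) · (N/e)^N,
  (1N)! ~ sqrt(2π·1N) · (1N/e)^(1N).
The exponential factors combine to (2N)^(2N) / (N^N · (1N)^(1N)) = 2^(2N)/1^(1N) = (2^2/1^1)^N = (4)^N.
The square-root prefactors combine to sqrt(2π·2N) / (sqrt(2π N)·sqrt(2π·1N)) = sqrt(2 / (2π·1·N)) = sqrt(1/(π·19n)).
Substituting N = 19n: C(38n, 19n) ~ (4)^(19n) · sqrt(1/(π·19n)).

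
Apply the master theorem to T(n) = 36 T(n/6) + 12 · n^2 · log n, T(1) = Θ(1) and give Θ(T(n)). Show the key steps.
T(n) = Θ(n^2 · (log n)^2)

Here log_6 36 = 2 and f(n) = 12 · n^2 · log n = Θ(n^(log_6 36) · (log n)^1). This is the extended Case 2 of the master theorem (f matches the critical exponent up to log factors), giving T(n) = Θ(n^(log_6 36) · (log n)^(1+1)) = Θ(n^2 · (log n)^2).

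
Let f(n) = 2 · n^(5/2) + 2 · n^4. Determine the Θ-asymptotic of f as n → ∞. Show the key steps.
f(n) ∈ Θ(n^4)

Compare the terms by growth order. For large n, n^a · (log n)^b dominates n^a' · (log n)^b' iff a > a', or (a = a' and b > b'). Ranking the 2 terms shows the dominant one is 2 · n^4. Hence f(n) ∈ Θ(n^4).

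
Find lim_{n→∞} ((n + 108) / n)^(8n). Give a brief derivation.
lim = e^864

Rewrite as (1 + 108/n)^(8n). By the standard limit (1 + x/n)^n → e^x, we have (1 + 108/n)^n → e^108, and raising to the 8th power gives e^864.
More precisely, ln[(1 + 108/n)^(8n)] = 8n · ln(1 + 108/n) = 8n · (108/n + O(1/n^2)) = 864 + O(1/n) → 864.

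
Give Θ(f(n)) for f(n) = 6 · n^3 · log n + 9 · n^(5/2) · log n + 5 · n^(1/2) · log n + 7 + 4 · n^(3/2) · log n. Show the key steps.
f(n) ∈ Θ(n^3 · log n)

Compare the terms by growth order. For large n, n^a · (log n)^b dominates n^a' · (log n)^b' iff a > a', or (a = a' and b > b'). Ranking the 5 terms shows the dominant one is 6 · n^3 · log n. Hence f(n) ∈ Θ(n^3 · log n).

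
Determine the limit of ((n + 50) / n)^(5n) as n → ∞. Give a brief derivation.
lim = e^250

Rewrite as (1 + 50/n)^(5n). By the standard limit (1 + x/n)^n → e^x, we have (1 + 50/n)^n → e^50, and raising to the 5th power gives e^250.
More precisely, ln[(1 + 50/n)^(5n)] = 5n · ln(1 + 50/n) = 5n · (50/n + O(1/n^2)) = 250 + O(1/n) → 250.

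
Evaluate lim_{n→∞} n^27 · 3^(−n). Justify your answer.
lim = 0

Exponentials with base > 1 dominate every fixed polynomial: for any fixed c, n^c / 3^n → 0 as n → ∞ (e.g. by the ratio test, or by writing 3^n = e^(n ln 3) and noting e^(n ln 3) / n^c → ∞). Hence n^27 · 3^(−n) = n^27 / 3^n → 0.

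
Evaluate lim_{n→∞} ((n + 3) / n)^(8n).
lim = e^24

Rewrite as (1 + 3/n)^(8n). By the standard limit (1 + x/n)^n → e^x, we have (1 + 3/n)^n → e^3, and raising to the 8th power gives e^24.
More precisely, ln[(1 + 3/n)^(8n)] = 8n · ln(1 + 3/n) = 8n · (3/n + O(1/n^2)) = 24 + O(1/n) → 24.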